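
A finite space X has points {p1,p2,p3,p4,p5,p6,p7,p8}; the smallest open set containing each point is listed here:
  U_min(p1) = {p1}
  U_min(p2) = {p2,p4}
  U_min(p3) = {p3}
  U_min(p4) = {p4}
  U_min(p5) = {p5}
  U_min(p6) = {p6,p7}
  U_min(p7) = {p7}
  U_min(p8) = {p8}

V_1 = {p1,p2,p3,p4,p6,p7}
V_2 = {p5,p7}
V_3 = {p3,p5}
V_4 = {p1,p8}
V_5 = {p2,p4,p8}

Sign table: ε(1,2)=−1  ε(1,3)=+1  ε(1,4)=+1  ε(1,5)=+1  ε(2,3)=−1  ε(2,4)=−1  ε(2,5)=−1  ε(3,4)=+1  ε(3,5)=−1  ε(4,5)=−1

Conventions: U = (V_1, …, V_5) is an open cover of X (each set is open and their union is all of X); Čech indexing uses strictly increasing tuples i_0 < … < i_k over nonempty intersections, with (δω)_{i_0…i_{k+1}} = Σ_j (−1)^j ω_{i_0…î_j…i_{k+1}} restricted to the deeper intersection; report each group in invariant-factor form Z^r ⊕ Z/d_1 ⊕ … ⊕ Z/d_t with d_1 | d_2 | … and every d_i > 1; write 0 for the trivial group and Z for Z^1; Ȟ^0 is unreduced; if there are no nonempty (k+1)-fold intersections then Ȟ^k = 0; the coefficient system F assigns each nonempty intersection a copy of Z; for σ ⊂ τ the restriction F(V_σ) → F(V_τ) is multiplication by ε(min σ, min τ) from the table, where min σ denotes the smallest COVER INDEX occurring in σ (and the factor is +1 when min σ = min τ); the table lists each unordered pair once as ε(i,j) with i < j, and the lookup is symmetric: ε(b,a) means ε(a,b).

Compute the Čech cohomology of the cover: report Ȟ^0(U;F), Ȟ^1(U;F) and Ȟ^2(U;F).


Ȟ^0(U;F) ≅ 0,  Ȟ^1(U;F) ≅ Z ⊕ Z/2,  Ȟ^2(U;F) ≅ 0

intersection data:
  V12={p7} V13={p3} V14={p1} V15={p2,p4} V23={p5} V45={p8}
C dims 5,6; δ0: rk 5, SNF 1^4·2
Ȟ^0 = (5 − 5) − 0 = 0, so Ȟ^0 ≅ 0
Ȟ^1 = (6 − 0) − 5 = 1 plus torsion [2], so Ȟ^1 ≅ Z ⊕ Z/2
Ȟ^2 = (0 − 0) − 0 = 0, so Ȟ^2 ≅ 0


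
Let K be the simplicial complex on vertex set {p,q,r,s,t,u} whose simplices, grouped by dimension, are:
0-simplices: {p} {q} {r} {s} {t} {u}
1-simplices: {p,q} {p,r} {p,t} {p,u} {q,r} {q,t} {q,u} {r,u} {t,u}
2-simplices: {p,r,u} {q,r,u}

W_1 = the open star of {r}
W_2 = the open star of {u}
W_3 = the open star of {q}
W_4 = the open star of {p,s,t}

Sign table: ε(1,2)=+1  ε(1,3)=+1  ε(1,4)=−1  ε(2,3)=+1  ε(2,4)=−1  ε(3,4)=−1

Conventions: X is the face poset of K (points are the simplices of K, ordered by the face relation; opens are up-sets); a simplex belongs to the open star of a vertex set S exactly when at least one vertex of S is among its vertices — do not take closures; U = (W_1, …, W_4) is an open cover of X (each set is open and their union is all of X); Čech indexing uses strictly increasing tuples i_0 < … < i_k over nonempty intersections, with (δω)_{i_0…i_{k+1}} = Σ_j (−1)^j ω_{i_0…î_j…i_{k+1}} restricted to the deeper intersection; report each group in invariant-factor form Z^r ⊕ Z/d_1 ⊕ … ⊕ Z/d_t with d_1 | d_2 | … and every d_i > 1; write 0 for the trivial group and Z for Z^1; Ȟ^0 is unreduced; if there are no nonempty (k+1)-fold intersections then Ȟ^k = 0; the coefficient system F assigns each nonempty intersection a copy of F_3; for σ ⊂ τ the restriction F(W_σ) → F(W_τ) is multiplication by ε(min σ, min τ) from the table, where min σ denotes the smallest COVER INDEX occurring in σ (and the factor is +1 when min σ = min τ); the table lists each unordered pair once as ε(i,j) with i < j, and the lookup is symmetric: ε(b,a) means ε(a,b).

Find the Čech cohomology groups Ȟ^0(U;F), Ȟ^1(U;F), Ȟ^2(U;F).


intersection data:
  W1={{r},{p,r},{q,r},{r,u},{p,r,u},{q,r,u}} W2={{u},{p,u},{q,u},{r,u},{t,u},{p,r,u},{q,r,u}} W3={{q},{p,q},{q,r},{q,t},{q,u},{q,r,u}} W4={{p},{s},{t},{p,q},{p,r},{p,t},{p,u},{q,t},{t,u},{p,r,u}}
  W12={{r,u},{p,r,u},{q,r,u}} W13={{q,r},{q,r,u}} W14={{p,r},{p,r,u}} W23={{q,u},{q,r,u}} W24={{p,u},{t,u},{p,r,u}} W34={{p,q},{q,t}}
  W123={{q,r,u}} W124={{p,r,u}}
C dims 4,6,2; δ0: rk_F3 3; δ1: rk_F3 2
Ȟ^0 = (4 − 3) − 0 = 1, so Ȟ^0 ≅ Z/3
Ȟ^1 = (6 − 2) − 3 = 1, so Ȟ^1 ≅ Z/3
Ȟ^2 = (2 − 0) − 2 = 0, so Ȟ^2 ≅ 0

Ȟ^0 ≅ Z/3; Ȟ^1 ≅ Z/3; Ȟ^2 ≅ 0


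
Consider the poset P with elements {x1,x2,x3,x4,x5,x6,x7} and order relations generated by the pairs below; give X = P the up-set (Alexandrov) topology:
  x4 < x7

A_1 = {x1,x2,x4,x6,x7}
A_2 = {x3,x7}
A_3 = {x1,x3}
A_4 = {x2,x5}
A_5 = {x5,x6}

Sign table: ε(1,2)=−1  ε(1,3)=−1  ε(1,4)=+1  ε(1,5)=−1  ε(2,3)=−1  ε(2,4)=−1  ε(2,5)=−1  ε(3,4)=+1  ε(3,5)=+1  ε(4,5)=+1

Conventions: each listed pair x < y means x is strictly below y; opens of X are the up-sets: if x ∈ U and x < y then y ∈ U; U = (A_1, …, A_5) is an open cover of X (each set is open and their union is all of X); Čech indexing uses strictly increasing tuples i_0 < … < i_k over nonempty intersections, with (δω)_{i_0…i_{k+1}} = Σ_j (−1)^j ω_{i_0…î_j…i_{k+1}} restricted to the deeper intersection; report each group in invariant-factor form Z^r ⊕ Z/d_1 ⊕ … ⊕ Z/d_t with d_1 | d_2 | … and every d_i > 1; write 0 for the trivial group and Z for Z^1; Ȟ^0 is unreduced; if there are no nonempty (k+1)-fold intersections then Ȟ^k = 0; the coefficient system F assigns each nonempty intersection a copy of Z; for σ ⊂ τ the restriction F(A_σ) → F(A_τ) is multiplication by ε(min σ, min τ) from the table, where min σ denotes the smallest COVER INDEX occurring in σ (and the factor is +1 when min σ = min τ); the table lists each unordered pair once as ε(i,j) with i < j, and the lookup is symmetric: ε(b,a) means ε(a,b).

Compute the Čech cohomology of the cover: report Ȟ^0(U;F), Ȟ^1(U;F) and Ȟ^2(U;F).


nonempty intersections:
  A12={x7} A13={x1} A14={x2} A15={x6} A23={x3} A45={x5}
C dims 5,6; δ0: rk 5, SNF 1^4·2
Ȟ^0: (5−5)−0=0 ⇒ 0
Ȟ^1: (6−0)−5=1 plus torsion [2] ⇒ Z ⊕ Z/2
Ȟ^2: (0−0)−0=0 ⇒ 0

Ȟ^0 = 0,  Ȟ^1 = Z ⊕ Z/2,  Ȟ^2 = 0


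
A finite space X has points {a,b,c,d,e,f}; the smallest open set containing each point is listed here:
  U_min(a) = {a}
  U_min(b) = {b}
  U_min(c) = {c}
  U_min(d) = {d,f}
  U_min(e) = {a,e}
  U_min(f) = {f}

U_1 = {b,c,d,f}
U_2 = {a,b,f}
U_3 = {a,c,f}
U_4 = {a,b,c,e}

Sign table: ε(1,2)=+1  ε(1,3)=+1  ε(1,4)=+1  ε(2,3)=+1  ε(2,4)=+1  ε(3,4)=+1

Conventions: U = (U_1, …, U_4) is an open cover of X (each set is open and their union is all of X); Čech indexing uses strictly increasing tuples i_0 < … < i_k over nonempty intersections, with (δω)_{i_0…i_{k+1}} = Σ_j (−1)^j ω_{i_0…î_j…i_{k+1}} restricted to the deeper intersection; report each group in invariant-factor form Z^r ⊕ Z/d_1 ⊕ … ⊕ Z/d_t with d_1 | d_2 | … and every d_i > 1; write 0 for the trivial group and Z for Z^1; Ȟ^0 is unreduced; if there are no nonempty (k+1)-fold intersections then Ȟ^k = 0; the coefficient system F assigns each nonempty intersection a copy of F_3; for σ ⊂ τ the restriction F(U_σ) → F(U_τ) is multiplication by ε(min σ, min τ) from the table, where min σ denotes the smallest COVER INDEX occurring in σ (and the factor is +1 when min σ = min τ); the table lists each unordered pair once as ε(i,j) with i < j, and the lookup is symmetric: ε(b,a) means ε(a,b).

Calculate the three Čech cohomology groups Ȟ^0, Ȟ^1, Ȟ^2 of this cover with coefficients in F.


Ȟ^0 = Z/3, Ȟ^1 = 0, Ȟ^2 = Z/3

nerve of the cover:
  U12={b,f} U13={c,f} U14={b,c} U23={a,f} U24={a,b} U34={a,c}
  U123={f} U124={b} U134={c} U234={a}
C dims 4,6,4; δ0: rk_F3 3; δ1: rk_F3 3
Ȟ^0 = (4 − 3) − 0 = 1, so Ȟ^0 ≅ Z/3
Ȟ^1 = (6 − 3) − 3 = 0, so Ȟ^1 ≅ 0
Ȟ^2 = (4 − 0) − 3 = 1, so Ȟ^2 ≅ Z/3


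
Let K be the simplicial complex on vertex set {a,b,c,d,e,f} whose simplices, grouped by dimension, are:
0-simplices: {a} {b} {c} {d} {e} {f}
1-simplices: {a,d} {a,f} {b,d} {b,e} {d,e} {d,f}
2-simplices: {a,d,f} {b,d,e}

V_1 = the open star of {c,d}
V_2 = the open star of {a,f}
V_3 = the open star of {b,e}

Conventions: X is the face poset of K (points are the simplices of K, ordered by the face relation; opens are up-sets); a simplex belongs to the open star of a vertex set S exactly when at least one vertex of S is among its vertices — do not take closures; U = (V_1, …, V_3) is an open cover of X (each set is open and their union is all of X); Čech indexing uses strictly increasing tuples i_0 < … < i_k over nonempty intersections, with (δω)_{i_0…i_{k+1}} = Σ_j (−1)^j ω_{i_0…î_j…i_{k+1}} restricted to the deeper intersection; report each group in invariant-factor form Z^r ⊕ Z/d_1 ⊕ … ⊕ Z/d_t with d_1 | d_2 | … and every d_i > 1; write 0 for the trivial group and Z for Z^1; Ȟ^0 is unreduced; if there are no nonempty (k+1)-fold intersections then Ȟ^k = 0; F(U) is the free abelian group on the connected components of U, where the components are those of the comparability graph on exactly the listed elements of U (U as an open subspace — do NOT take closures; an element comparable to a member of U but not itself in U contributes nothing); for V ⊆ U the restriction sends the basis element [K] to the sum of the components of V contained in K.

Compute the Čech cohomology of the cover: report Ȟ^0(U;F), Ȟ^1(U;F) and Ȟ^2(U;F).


Ȟ^0 = Z^2, Ȟ^1 = 0 and Ȟ^2 = 0

cover nerve:
  V1={{c},{d},{a,d},{b,d},{d,e},{d,f},{a,d,f},{b,d,e}} V2={{a},{f},{a,d},{a,f},{d,f},{a,d,f}} V3={{b},{e},{b,d},{b,e},{d,e},{b,d,e}}
  V12={{a,d},{d,f},{a,d,f}} V13={{b,d},{d,e},{b,d,e}}
components per intersection:
  V1: {{c}} {{d},{a,d},{b,d},{d,e},{d,f},{a,d,f},{b,d,e}}
  V2: {{a},{f},{a,d},{a,f},{d,f},{a,d,f}}
  V3: {{b},{e},{b,d},{b,e},{d,e},{b,d,e}}
  V12: {{a,d},{d,f},{a,d,f}}
  V13: {{b,d},{d,e},{b,d,e}}
C dims 4,2; δ0: rk 2, SNF 1^2
Ȟ^0: (4−2)−0=2 ⇒ Z^2
Ȟ^1: (2−0)−2=0 ⇒ 0
Ȟ^2: (0−0)−0=0 ⇒ 0


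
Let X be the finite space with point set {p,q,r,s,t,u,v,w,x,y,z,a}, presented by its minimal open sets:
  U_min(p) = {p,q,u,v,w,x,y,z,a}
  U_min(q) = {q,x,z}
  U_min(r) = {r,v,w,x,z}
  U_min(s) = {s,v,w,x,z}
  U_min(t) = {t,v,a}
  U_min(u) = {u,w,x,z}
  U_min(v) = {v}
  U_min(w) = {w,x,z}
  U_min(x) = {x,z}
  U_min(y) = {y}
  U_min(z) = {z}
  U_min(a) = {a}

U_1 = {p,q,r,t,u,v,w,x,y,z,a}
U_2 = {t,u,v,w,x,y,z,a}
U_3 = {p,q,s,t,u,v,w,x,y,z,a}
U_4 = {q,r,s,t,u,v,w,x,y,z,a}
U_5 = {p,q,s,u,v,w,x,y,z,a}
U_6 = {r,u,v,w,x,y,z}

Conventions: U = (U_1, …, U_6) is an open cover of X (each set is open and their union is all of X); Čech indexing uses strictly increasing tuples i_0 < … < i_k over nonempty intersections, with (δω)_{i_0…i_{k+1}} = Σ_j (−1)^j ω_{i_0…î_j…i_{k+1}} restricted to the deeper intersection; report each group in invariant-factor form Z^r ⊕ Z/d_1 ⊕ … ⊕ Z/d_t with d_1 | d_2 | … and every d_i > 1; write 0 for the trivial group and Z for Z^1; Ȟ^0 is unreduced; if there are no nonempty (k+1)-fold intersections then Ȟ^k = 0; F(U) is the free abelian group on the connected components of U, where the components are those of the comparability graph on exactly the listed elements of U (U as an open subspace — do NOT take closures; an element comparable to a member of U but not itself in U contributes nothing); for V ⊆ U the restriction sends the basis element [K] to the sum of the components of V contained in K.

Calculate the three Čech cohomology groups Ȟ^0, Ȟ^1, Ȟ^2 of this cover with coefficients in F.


Ȟ^0(U;F) ≅ Z,  Ȟ^1(U;F) ≅ 0,  Ȟ^2(U;F) ≅ Z

nonempty overlaps:
  U12={t,u,v,w,x,y,z,a} U13={p,q,t,u,v,w,x,y,z,a} U14={q,r,t,u,v,w,x,y,z,a} U15={p,q,u,v,w,x,y,z,a} U16={r,u,v,w,x,y,z} U23={t,u,v,w,x,y,z,a} U24={t,u,v,w,x,y,z,a} U25={u,v,w,x,y,z,a} U26={u,v,w,x,y,z} U34={q,s,t,u,v,w,x,y,z,a} U35={p,q,s,u,v,w,x,y,z,a} U36={u,v,w,x,y,z} U45={q,s,u,v,w,x,y,z,a} U46={r,u,v,w,x,y,z} U56={u,v,w,x,y,z}
  U123={t,u,v,w,x,y,z,a} U124={t,u,v,w,x,y,z,a} U125={u,v,w,x,y,z,a} U126={u,v,w,x,y,z} U134={q,t,u,v,w,x,y,z,a} U135={p,q,u,v,w,x,y,z,a} U136={u,v,w,x,y,z} U145={q,u,v,w,x,y,z,a} U146={r,u,v,w,x,y,z} U156={u,v,w,x,y,z} U234={t,u,v,w,x,y,z,a} U235={u,v,w,x,y,z,a} U236={u,v,w,x,y,z} U245={u,v,w,x,y,z,a} U246={u,v,w,x,y,z} U256={u,v,w,x,y,z} U345={q,s,u,v,w,x,y,z,a} U346={u,v,w,x,y,z} U356={u,v,w,x,y,z} U456={u,v,w,x,y,z}
  U1234={t,u,v,w,x,y,z,a} U1235={u,v,w,x,y,z,a} U1236={u,v,w,x,y,z} U1245={u,v,w,x,y,z,a} U1246={u,v,w,x,y,z} U1256={u,v,w,x,y,z} U1345={q,u,v,w,x,y,z,a} U1346={u,v,w,x,y,z} U1356={u,v,w,x,y,z} U1456={u,v,w,x,y,z} U2345={u,v,w,x,y,z,a} U2346={u,v,w,x,y,z} U2356={u,v,w,x,y,z} U2456={u,v,w,x,y,z} U3456={u,v,w,x,y,z}
  U12345={u,v,w,x,y,z,a} U12346={u,v,w,x,y,z} U12356={u,v,w,x,y,z} U12456={u,v,w,x,y,z} U13456={u,v,w,x,y,z} U23456={u,v,w,x,y,z}
  U123456={u,v,w,x,y,z}
components per intersection:
  U1: {p,q,r,t,u,v,w,x,y,z,a}
  U2: {t,v,a} {u,w,x,z} {y}
  U3: {p,q,s,t,u,v,w,x,y,z,a}
  U4: {q,r,s,t,u,v,w,x,z,a} {y}
  U5: {p,q,s,u,v,w,x,y,z,a}
  U6: {r,u,v,w,x,z} {y}
  U12: {t,v,a} {u,w,x,z} {y}
  U13: {p,q,t,u,v,w,x,y,z,a}
  U14: {q,r,t,u,v,w,x,z,a} {y}
  U15: {p,q,u,v,w,x,y,z,a}
  U16: {r,u,v,w,x,z} {y}
  U23: {t,v,a} {u,w,x,z} {y}
  U24: {t,v,a} {u,w,x,z} {y}
  U25: {u,w,x,z} {v} {y} {a}
  U26: {u,w,x,z} {v} {y}
  U34: {q,s,t,u,v,w,x,z,a} {y}
  U35: {p,q,s,u,v,w,x,y,z,a}
  U36: {u,w,x,z} {v} {y}
  U45: {q,s,u,v,w,x,z} {y} {a}
  U46: {r,u,v,w,x,z} {y}
  U56: {u,w,x,z} {v} {y}
  U123: {t,v,a} {u,w,x,z} {y}
  U124: {t,v,a} {u,w,x,z} {y}
  U125: {u,w,x,z} {v} {y} {a}
  U126: {u,w,x,z} {v} {y}
  U134: {q,u,w,x,z} {t,v,a} {y}
  U135: {p,q,u,v,w,x,y,z,a}
  U136: {u,w,x,z} {v} {y}
  U145: {q,u,w,x,z} {v} {y} {a}
  U146: {r,u,v,w,x,z} {y}
  U156: {u,w,x,z} {v} {y}
  U234: {t,v,a} {u,w,x,z} {y}
  U235: {u,w,x,z} {v} {y} {a}
  U236: {u,w,x,z} {v} {y}
  U245: {u,w,x,z} {v} {y} {a}
  U246: {u,w,x,z} {v} {y}
  U256: {u,w,x,z} {v} {y}
  U345: {q,s,u,v,w,x,z} {y} {a}
  U346: {u,w,x,z} {v} {y}
  U356: {u,w,x,z} {v} {y}
  U456: {u,w,x,z} {v} {y}
  U1234: {t,v,a} {u,w,x,z} {y}
  U1235: {u,w,x,z} {v} {y} {a}
  U1236: {u,w,x,z} {v} {y}
  U1245: {u,w,x,z} {v} {y} {a}
  U1246: {u,w,x,z} {v} {y}
  U1256: {u,w,x,z} {v} {y}
  U1345: {q,u,w,x,z} {v} {y} {a}
  U1346: {u,w,x,z} {v} {y}
  U1356: {u,w,x,z} {v} {y}
  U1456: {u,w,x,z} {v} {y}
  U2345: {u,w,x,z} {v} {y} {a}
  U2346: {u,w,x,z} {v} {y}
  U2356: {u,w,x,z} {v} {y}
  U2456: {u,w,x,z} {v} {y}
  U3456: {u,w,x,z} {v} {y}
  U12345: {u,w,x,z} {v} {y} {a}
  U12346: {u,w,x,z} {v} {y}
  U12356: {u,w,x,z} {v} {y}
  U12456: {u,w,x,z} {v} {y}
  U13456: {u,w,x,z} {v} {y}
  U23456: {u,w,x,z} {v} {y}
  U123456: {u,w,x,z} {v} {y}
C dims 10,36,61,49; δ0: rk 9, SNF 1^9; δ1: rk 27, SNF 1^27; δ2: rk 33, SNF 1^33
degree 0: 10−9−0 = 1 → Ȟ^0 ≅ Z
degree 1: 36−27−9 = 0 → Ȟ^1 ≅ 0
degree 2: 61−33−27 = 1 → Ȟ^2 ≅ Z


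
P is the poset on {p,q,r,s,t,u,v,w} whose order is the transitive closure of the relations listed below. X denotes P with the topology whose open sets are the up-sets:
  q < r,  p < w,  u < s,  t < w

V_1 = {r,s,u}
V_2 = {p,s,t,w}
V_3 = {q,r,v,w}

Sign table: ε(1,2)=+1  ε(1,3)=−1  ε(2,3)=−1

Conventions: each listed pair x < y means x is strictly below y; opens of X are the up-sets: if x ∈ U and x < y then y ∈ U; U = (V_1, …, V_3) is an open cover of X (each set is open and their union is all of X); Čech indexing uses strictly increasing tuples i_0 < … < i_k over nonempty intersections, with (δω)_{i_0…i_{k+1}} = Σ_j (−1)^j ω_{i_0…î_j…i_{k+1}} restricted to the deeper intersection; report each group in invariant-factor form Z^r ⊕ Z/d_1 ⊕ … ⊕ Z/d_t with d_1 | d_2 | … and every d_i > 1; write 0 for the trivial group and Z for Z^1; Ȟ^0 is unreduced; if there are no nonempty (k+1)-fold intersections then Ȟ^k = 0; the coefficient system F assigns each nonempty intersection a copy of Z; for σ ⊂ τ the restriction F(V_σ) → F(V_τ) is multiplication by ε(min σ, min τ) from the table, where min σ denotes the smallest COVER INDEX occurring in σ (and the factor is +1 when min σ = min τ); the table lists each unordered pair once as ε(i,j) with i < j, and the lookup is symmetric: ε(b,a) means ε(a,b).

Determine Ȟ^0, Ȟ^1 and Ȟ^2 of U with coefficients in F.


Ȟ^0 = Z,  Ȟ^1 = Z,  Ȟ^2 = 0

nerve simplices:
  V12={s} V13={r} V23={w}
C dims 3,3; δ0: rk 2, SNF 1^2
degree 0: 3−2−0 = 1 → Ȟ^0 ≅ Z
degree 1: 3−0−2 = 1 → Ȟ^1 ≅ Z
degree 2: 0−0−0 = 0 → Ȟ^2 ≅ 0


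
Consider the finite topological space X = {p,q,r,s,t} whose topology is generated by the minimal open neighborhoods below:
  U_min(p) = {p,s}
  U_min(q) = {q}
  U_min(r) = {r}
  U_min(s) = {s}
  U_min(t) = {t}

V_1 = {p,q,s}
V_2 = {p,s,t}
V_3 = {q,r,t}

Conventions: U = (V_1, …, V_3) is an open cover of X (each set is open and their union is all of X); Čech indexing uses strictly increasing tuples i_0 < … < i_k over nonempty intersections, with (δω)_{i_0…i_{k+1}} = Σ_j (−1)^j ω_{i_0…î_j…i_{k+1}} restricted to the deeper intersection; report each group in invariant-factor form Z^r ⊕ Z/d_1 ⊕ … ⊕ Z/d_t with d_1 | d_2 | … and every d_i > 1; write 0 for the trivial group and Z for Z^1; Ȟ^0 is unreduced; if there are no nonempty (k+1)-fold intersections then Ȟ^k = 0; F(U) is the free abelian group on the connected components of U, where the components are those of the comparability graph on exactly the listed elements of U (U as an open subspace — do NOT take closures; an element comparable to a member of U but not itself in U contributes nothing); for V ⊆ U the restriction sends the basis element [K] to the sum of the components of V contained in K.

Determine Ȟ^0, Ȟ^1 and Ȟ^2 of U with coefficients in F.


nerve simplices:
  V12={p,s} V13={q} V23={t}
components per intersection:
  V1: {p,s} {q}
  V2: {p,s} {t}
  V3: {q} {r} {t}
  V12: {p,s}
  V13: {q}
  V23: {t}
C dims 7,3; δ0: rk 3, SNF 1^3
degree 0: 7−3−0 = 4 → Ȟ^0 ≅ Z^4
degree 1: 3−0−3 = 0 → Ȟ^1 ≅ 0
degree 2: 0−0−0 = 0 → Ȟ^2 ≅ 0

Ȟ^0 = Z^4, Ȟ^1 = 0, Ȟ^2 = 0


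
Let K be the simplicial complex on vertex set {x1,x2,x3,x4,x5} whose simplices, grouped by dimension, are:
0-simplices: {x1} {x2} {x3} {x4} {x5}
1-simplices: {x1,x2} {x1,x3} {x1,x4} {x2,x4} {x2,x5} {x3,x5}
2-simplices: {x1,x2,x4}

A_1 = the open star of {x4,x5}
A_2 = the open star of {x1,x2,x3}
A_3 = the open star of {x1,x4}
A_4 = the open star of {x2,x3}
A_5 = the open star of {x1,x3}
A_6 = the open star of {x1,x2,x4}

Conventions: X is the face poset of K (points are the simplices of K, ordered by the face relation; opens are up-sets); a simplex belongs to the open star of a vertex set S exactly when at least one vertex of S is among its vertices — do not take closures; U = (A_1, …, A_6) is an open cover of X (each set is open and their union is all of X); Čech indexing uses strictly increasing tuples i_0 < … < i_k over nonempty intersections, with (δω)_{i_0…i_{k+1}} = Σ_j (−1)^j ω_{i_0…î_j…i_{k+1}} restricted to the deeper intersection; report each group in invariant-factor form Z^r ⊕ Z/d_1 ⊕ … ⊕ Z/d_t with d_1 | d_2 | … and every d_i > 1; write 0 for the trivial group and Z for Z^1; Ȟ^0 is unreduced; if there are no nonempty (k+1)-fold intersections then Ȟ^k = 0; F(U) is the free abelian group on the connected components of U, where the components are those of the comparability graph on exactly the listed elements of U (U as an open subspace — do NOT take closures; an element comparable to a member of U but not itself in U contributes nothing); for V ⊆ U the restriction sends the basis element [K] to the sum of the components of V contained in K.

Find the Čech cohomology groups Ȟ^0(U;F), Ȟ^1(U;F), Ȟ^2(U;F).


nerve simplices:
  A1={{x4},{x5},{x1,x4},{x2,x4},{x2,x5},{x3,x5},{x1,x2,x4}} A2={{x1},{x2},{x3},{x1,x2},{x1,x3},{x1,x4},{x2,x4},{x2,x5},{x3,x5},{x1,x2,x4}} A3={{x1},{x4},{x1,x2},{x1,x3},{x1,x4},{x2,x4},{x1,x2,x4}} A4={{x2},{x3},{x1,x2},{x1,x3},{x2,x4},{x2,x5},{x3,x5},{x1,x2,x4}} A5={{x1},{x3},{x1,x2},{x1,x3},{x1,x4},{x3,x5},{x1,x2,x4}} A6={{x1},{x2},{x4},{x1,x2},{x1,x3},{x1,x4},{x2,x4},{x2,x5},{x1,x2,x4}}
  A12={{x1,x4},{x2,x4},{x2,x5},{x3,x5},{x1,x2,x4}} A13={{x4},{x1,x4},{x2,x4},{x1,x2,x4}} A14={{x2,x4},{x2,x5},{x3,x5},{x1,x2,x4}} A15={{x1,x4},{x3,x5},{x1,x2,x4}} A16={{x4},{x1,x4},{x2,x4},{x2,x5},{x1,x2,x4}} A23={{x1},{x1,x2},{x1,x3},{x1,x4},{x2,x4},{x1,x2,x4}} A24={{x2},{x3},{x1,x2},{x1,x3},{x2,x4},{x2,x5},{x3,x5},{x1,x2,x4}} A25={{x1},{x3},{x1,x2},{x1,x3},{x1,x4},{x3,x5},{x1,x2,x4}} A26={{x1},{x2},{x1,x2},{x1,x3},{x1,x4},{x2,x4},{x2,x5},{x1,x2,x4}} A34={{x1,x2},{x1,x3},{x2,x4},{x1,x2,x4}} A35={{x1},{x1,x2},{x1,x3},{x1,x4},{x1,x2,x4}} A36={{x1},{x4},{x1,x2},{x1,x3},{x1,x4},{x2,x4},{x1,x2,x4}} A45={{x3},{x1,x2},{x1,x3},{x3,x5},{x1,x2,x4}} A46={{x2},{x1,x2},{x1,x3},{x2,x4},{x2,x5},{x1,x2,x4}} A56={{x1},{x1,x2},{x1,x3},{x1,x4},{x1,x2,x4}}
  A123={{x1,x4},{x2,x4},{x1,x2,x4}} A124={{x2,x4},{x2,x5},{x3,x5},{x1,x2,x4}} A125={{x1,x4},{x3,x5},{x1,x2,x4}} A126={{x1,x4},{x2,x4},{x2,x5},{x1,x2,x4}} A134={{x2,x4},{x1,x2,x4}} A135={{x1,x4},{x1,x2,x4}} A136={{x4},{x1,x4},{x2,x4},{x1,x2,x4}} A145={{x3,x5},{x1,x2,x4}} A146={{x2,x4},{x2,x5},{x1,x2,x4}} A156={{x1,x4},{x1,x2,x4}} A234={{x1,x2},{x1,x3},{x2,x4},{x1,x2,x4}} A235={{x1},{x1,x2},{x1,x3},{x1,x4},{x1,x2,x4}} A236={{x1},{x1,x2},{x1,x3},{x1,x4},{x2,x4},{x1,x2,x4}} A245={{x3},{x1,x2},{x1,x3},{x3,x5},{x1,x2,x4}} A246={{x2},{x1,x2},{x1,x3},{x2,x4},{x2,x5},{x1,x2,x4}} A256={{x1},{x1,x2},{x1,x3},{x1,x4},{x1,x2,x4}} A345={{x1,x2},{x1,x3},{x1,x2,x4}} A346={{x1,x2},{x1,x3},{x2,x4},{x1,x2,x4}} A356={{x1},{x1,x2},{x1,x3},{x1,x4},{x1,x2,x4}} A456={{x1,x2},{x1,x3},{x1,x2,x4}}
  A1234={{x2,x4},{x1,x2,x4}} A1235={{x1,x4},{x1,x2,x4}} A1236={{x1,x4},{x2,x4},{x1,x2,x4}} A1245={{x3,x5},{x1,x2,x4}} A1246={{x2,x4},{x2,x5},{x1,x2,x4}} A1256={{x1,x4},{x1,x2,x4}} A1345={{x1,x2,x4}} A1346={{x2,x4},{x1,x2,x4}} A1356={{x1,x4},{x1,x2,x4}} A1456={{x1,x2,x4}} A2345={{x1,x2},{x1,x3},{x1,x2,x4}} A2346={{x1,x2},{x1,x3},{x2,x4},{x1,x2,x4}} A2356={{x1},{x1,x2},{x1,x3},{x1,x4},{x1,x2,x4}} A2456={{x1,x2},{x1,x3},{x1,x2,x4}} A3456={{x1,x2},{x1,x3},{x1,x2,x4}}
  A12345={{x1,x2,x4}} A12346={{x2,x4},{x1,x2,x4}} A12356={{x1,x4},{x1,x2,x4}} A12456={{x1,x2,x4}} A13456={{x1,x2,x4}} A23456={{x1,x2},{x1,x3},{x1,x2,x4}}
  A123456={{x1,x2,x4}}
components per intersection:
  A1: {{x4},{x1,x4},{x2,x4},{x1,x2,x4}} {{x5},{x2,x5},{x3,x5}}
  A2: {{x1},{x2},{x3},{x1,x2},{x1,x3},{x1,x4},{x2,x4},{x2,x5},{x3,x5},{x1,x2,x4}}
  A3: {{x1},{x4},{x1,x2},{x1,x3},{x1,x4},{x2,x4},{x1,x2,x4}}
  A4: {{x2},{x1,x2},{x2,x4},{x2,x5},{x1,x2,x4}} {{x3},{x1,x3},{x3,x5}}
  A5: {{x1},{x3},{x1,x2},{x1,x3},{x1,x4},{x3,x5},{x1,x2,x4}}
  A6: {{x1},{x2},{x4},{x1,x2},{x1,x3},{x1,x4},{x2,x4},{x2,x5},{x1,x2,x4}}
  A12: {{x1,x4},{x2,x4},{x1,x2,x4}} {{x2,x5}} {{x3,x5}}
  A13: {{x4},{x1,x4},{x2,x4},{x1,x2,x4}}
  A14: {{x2,x4},{x1,x2,x4}} {{x2,x5}} {{x3,x5}}
  A15: {{x1,x4},{x1,x2,x4}} {{x3,x5}}
  A16: {{x4},{x1,x4},{x2,x4},{x1,x2,x4}} {{x2,x5}}
  A23: {{x1},{x1,x2},{x1,x3},{x1,x4},{x2,x4},{x1,x2,x4}}
  A24: {{x2},{x1,x2},{x2,x4},{x2,x5},{x1,x2,x4}} {{x3},{x1,x3},{x3,x5}}
  A25: {{x1},{x3},{x1,x2},{x1,x3},{x1,x4},{x3,x5},{x1,x2,x4}}
  A26: {{x1},{x2},{x1,x2},{x1,x3},{x1,x4},{x2,x4},{x2,x5},{x1,x2,x4}}
  A34: {{x1,x2},{x2,x4},{x1,x2,x4}} {{x1,x3}}
  A35: {{x1},{x1,x2},{x1,x3},{x1,x4},{x1,x2,x4}}
  A36: {{x1},{x4},{x1,x2},{x1,x3},{x1,x4},{x2,x4},{x1,x2,x4}}
  A45: {{x3},{x1,x3},{x3,x5}} {{x1,x2},{x1,x2,x4}}
  A46: {{x2},{x1,x2},{x2,x4},{x2,x5},{x1,x2,x4}} {{x1,x3}}
  A56: {{x1},{x1,x2},{x1,x3},{x1,x4},{x1,x2,x4}}
  A123: {{x1,x4},{x2,x4},{x1,x2,x4}}
  A124: {{x2,x4},{x1,x2,x4}} {{x2,x5}} {{x3,x5}}
  A125: {{x1,x4},{x1,x2,x4}} {{x3,x5}}
  A126: {{x1,x4},{x2,x4},{x1,x2,x4}} {{x2,x5}}
  A134: {{x2,x4},{x1,x2,x4}}
  A135: {{x1,x4},{x1,x2,x4}}
  A136: {{x4},{x1,x4},{x2,x4},{x1,x2,x4}}
  A145: {{x3,x5}} {{x1,x2,x4}}
  A146: {{x2,x4},{x1,x2,x4}} {{x2,x5}}
  A156: {{x1,x4},{x1,x2,x4}}
  A234: {{x1,x2},{x2,x4},{x1,x2,x4}} {{x1,x3}}
  A235: {{x1},{x1,x2},{x1,x3},{x1,x4},{x1,x2,x4}}
  A236: {{x1},{x1,x2},{x1,x3},{x1,x4},{x2,x4},{x1,x2,x4}}
  A245: {{x3},{x1,x3},{x3,x5}} {{x1,x2},{x1,x2,x4}}
  A246: {{x2},{x1,x2},{x2,x4},{x2,x5},{x1,x2,x4}} {{x1,x3}}
  A256: {{x1},{x1,x2},{x1,x3},{x1,x4},{x1,x2,x4}}
  A345: {{x1,x2},{x1,x2,x4}} {{x1,x3}}
  A346: {{x1,x2},{x2,x4},{x1,x2,x4}} {{x1,x3}}
  A356: {{x1},{x1,x2},{x1,x3},{x1,x4},{x1,x2,x4}}
  A456: {{x1,x2},{x1,x2,x4}} {{x1,x3}}
  A1234: {{x2,x4},{x1,x2,x4}}
  A1235: {{x1,x4},{x1,x2,x4}}
  A1236: {{x1,x4},{x2,x4},{x1,x2,x4}}
  A1245: {{x3,x5}} {{x1,x2,x4}}
  A1246: {{x2,x4},{x1,x2,x4}} {{x2,x5}}
  A1256: {{x1,x4},{x1,x2,x4}}
  A1345: {{x1,x2,x4}}
  A1346: {{x2,x4},{x1,x2,x4}}
  A1356: {{x1,x4},{x1,x2,x4}}
  A1456: {{x1,x2,x4}}
  A2345: {{x1,x2},{x1,x2,x4}} {{x1,x3}}
  A2346: {{x1,x2},{x2,x4},{x1,x2,x4}} {{x1,x3}}
  A2356: {{x1},{x1,x2},{x1,x3},{x1,x4},{x1,x2,x4}}
  A2456: {{x1,x2},{x1,x2,x4}} {{x1,x3}}
  A3456: {{x1,x2},{x1,x2,x4}} {{x1,x3}}
  A12345: {{x1,x2,x4}}
  A12346: {{x2,x4},{x1,x2,x4}}
  A12356: {{x1,x4},{x1,x2,x4}}
  A12456: {{x1,x2,x4}}
  A13456: {{x1,x2,x4}}
  A23456: {{x1,x2},{x1,x2,x4}} {{x1,x3}}
  A123456: {{x1,x2,x4}}
C dims 8,25,32,21; δ0: rk 7, SNF 1^7; δ1: rk 17, SNF 1^17; δ2: rk 15, SNF 1^15
degree 0: 8−7−0 = 1 → Ȟ^0 ≅ Z
degree 1: 25−17−7 = 1 → Ȟ^1 ≅ Z
degree 2: 32−15−17 = 0 → Ȟ^2 ≅ 0

Ȟ^0 = Z, Ȟ^1 = Z and Ȟ^2 = 0


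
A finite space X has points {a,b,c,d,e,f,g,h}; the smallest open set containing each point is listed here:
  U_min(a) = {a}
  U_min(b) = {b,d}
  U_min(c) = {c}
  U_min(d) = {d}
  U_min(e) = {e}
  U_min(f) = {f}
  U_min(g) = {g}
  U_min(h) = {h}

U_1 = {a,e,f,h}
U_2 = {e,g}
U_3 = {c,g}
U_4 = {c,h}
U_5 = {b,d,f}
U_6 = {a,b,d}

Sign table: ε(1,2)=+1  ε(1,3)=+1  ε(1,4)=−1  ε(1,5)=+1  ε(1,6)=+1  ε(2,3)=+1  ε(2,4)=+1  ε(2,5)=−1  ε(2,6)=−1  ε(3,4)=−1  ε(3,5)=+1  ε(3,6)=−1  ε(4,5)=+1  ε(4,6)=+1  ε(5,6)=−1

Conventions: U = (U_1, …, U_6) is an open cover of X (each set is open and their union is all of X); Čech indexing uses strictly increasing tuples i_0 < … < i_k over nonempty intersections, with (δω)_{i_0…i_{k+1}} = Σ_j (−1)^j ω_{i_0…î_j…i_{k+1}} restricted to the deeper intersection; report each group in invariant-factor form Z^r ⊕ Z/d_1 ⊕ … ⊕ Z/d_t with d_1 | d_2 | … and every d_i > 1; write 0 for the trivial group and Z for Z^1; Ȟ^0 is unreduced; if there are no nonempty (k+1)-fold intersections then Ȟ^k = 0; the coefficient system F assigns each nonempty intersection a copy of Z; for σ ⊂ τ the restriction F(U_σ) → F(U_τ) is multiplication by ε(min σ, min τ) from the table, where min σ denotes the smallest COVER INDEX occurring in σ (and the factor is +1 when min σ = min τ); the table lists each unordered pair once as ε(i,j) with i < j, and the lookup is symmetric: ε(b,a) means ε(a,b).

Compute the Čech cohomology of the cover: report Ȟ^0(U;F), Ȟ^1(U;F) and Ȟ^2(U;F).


Ȟ^0 = 0, Ȟ^1 = Z ⊕ Z/2 and Ȟ^2 = 0

cover nerve:
  U12={e} U14={h} U15={f} U16={a} U23={g} U34={c} U56={b,d}
C dims 6,7; δ0: rk 6, SNF 1^5·2
Ȟ^0: (6−6)−0=0 ⇒ 0
Ȟ^1: (7−0)−6=1 plus torsion [2] ⇒ Z ⊕ Z/2
Ȟ^2: (0−0)−0=0 ⇒ 0


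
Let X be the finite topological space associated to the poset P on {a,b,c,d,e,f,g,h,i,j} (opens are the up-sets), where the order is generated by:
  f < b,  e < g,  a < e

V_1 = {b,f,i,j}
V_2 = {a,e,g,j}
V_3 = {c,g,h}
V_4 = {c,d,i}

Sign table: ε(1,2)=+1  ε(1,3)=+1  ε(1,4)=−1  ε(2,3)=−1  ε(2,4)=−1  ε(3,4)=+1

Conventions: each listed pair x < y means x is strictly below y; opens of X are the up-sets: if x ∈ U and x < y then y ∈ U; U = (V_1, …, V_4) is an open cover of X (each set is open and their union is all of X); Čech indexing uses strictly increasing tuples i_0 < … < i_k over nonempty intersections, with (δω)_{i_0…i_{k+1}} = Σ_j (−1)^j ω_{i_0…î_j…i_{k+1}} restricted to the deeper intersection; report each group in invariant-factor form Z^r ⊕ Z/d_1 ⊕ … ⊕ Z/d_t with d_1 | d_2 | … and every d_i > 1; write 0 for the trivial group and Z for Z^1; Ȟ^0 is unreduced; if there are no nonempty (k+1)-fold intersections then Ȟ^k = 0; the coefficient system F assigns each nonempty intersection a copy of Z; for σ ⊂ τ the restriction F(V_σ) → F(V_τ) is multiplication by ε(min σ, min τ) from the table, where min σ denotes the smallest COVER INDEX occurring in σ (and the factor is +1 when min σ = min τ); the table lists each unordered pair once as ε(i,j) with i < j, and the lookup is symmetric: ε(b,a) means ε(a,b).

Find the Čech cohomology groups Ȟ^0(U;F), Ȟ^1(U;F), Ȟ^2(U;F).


cover nerve:
  V12={j} V14={i} V23={g} V34={c}
C dims 4,4; δ0: rk 3, SNF 1^3
Ȟ^0: (4−3)−0=1 ⇒ Z
Ȟ^1: (4−0)−3=1 ⇒ Z
Ȟ^2: (0−0)−0=0 ⇒ 0

Ȟ^0 = Z; Ȟ^1 = Z; Ȟ^2 = 0


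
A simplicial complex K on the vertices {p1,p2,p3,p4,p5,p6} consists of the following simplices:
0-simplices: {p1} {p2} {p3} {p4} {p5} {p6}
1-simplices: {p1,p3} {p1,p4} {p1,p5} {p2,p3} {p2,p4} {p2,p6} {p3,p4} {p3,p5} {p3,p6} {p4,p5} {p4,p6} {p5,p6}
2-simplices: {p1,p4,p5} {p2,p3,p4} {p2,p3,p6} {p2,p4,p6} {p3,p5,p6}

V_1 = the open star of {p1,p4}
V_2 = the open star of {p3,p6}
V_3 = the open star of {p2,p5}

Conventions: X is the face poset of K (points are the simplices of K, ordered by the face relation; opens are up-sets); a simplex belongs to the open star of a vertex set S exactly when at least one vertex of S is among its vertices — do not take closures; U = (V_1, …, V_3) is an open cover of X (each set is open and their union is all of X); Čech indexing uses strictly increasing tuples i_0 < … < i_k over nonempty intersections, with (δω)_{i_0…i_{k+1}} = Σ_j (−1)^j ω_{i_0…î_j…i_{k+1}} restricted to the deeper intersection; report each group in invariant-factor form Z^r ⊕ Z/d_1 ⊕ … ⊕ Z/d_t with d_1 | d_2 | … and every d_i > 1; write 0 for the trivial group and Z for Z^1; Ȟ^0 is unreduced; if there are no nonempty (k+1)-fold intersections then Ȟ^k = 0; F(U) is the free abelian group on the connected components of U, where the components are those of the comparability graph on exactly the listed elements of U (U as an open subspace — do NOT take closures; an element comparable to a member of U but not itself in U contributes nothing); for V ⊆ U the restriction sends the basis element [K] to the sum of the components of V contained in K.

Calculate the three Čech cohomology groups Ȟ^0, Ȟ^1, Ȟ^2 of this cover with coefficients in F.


nonempty overlaps:
  V1={{p1},{p4},{p1,p3},{p1,p4},{p1,p5},{p2,p4},{p3,p4},{p4,p5},{p4,p6},{p1,p4,p5},{p2,p3,p4},{p2,p4,p6}} V2={{p3},{p6},{p1,p3},{p2,p3},{p2,p6},{p3,p4},{p3,p5},{p3,p6},{p4,p6},{p5,p6},{p2,p3,p4},{p2,p3,p6},{p2,p4,p6},{p3,p5,p6}} V3={{p2},{p5},{p1,p5},{p2,p3},{p2,p4},{p2,p6},{p3,p5},{p4,p5},{p5,p6},{p1,p4,p5},{p2,p3,p4},{p2,p3,p6},{p2,p4,p6},{p3,p5,p6}}
  V12={{p1,p3},{p3,p4},{p4,p6},{p2,p3,p4},{p2,p4,p6}} V13={{p1,p5},{p2,p4},{p4,p5},{p1,p4,p5},{p2,p3,p4},{p2,p4,p6}} V23={{p2,p3},{p2,p6},{p3,p5},{p5,p6},{p2,p3,p4},{p2,p3,p6},{p2,p4,p6},{p3,p5,p6}}
  V123={{p2,p3,p4},{p2,p4,p6}}
components per intersection:
  V1: {{p1},{p4},{p1,p3},{p1,p4},{p1,p5},{p2,p4},{p3,p4},{p4,p5},{p4,p6},{p1,p4,p5},{p2,p3,p4},{p2,p4,p6}}
  V2: {{p3},{p6},{p1,p3},{p2,p3},{p2,p6},{p3,p4},{p3,p5},{p3,p6},{p4,p6},{p5,p6},{p2,p3,p4},{p2,p3,p6},{p2,p4,p6},{p3,p5,p6}}
  V3: {{p2},{p2,p3},{p2,p4},{p2,p6},{p2,p3,p4},{p2,p3,p6},{p2,p4,p6}} {{p5},{p1,p5},{p3,p5},{p4,p5},{p5,p6},{p1,p4,p5},{p3,p5,p6}}
  V12: {{p1,p3}} {{p3,p4},{p2,p3,p4}} {{p4,p6},{p2,p4,p6}}
  V13: {{p1,p5},{p4,p5},{p1,p4,p5}} {{p2,p4},{p2,p3,p4},{p2,p4,p6}}
  V23: {{p2,p3},{p2,p6},{p2,p3,p4},{p2,p3,p6},{p2,p4,p6}} {{p3,p5},{p5,p6},{p3,p5,p6}}
  V123: {{p2,p3,p4}} {{p2,p4,p6}}
C dims 4,7,2; δ0: rk 3, SNF 1^3; δ1: rk 2, SNF 1^2
degree 0: 4−3−0 = 1 → Ȟ^0 ≅ Z
degree 1: 7−2−3 = 2 → Ȟ^1 ≅ Z^2
degree 2: 2−0−2 = 0 → Ȟ^2 ≅ 0

Ȟ^0 ≅ Z, Ȟ^1 ≅ Z^2 and Ȟ^2 ≅ 0


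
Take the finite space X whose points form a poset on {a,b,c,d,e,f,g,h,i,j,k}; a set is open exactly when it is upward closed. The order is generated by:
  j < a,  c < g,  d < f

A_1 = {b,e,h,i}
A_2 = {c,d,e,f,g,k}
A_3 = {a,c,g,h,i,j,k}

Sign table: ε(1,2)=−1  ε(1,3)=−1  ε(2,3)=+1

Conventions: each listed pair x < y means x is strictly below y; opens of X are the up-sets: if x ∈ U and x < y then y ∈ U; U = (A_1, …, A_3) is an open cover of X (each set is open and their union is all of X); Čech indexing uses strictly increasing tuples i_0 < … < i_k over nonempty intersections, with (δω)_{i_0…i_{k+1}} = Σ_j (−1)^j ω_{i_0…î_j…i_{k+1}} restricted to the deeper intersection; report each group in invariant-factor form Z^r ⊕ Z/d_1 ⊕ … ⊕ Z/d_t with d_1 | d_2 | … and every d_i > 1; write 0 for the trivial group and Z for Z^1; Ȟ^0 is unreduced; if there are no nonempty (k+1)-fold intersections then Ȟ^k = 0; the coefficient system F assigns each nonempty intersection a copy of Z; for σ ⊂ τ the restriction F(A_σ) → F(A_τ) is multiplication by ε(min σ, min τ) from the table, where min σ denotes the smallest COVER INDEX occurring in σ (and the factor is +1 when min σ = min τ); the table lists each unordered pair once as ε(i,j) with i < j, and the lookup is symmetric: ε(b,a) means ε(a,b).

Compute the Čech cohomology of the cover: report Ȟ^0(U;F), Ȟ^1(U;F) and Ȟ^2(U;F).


intersection data:
  A12={e} A13={h,i} A23={c,g,k}
C dims 3,3; δ0: rk 2, SNF 1^2
Ȟ^0 = (3 − 2) − 0 = 1, so Ȟ^0 ≅ Z
Ȟ^1 = (3 − 0) − 2 = 1, so Ȟ^1 ≅ Z
Ȟ^2 = (0 − 0) − 0 = 0, so Ȟ^2 ≅ 0

Ȟ^0 ≅ Z,  Ȟ^1 ≅ Z,  Ȟ^2 ≅ 0


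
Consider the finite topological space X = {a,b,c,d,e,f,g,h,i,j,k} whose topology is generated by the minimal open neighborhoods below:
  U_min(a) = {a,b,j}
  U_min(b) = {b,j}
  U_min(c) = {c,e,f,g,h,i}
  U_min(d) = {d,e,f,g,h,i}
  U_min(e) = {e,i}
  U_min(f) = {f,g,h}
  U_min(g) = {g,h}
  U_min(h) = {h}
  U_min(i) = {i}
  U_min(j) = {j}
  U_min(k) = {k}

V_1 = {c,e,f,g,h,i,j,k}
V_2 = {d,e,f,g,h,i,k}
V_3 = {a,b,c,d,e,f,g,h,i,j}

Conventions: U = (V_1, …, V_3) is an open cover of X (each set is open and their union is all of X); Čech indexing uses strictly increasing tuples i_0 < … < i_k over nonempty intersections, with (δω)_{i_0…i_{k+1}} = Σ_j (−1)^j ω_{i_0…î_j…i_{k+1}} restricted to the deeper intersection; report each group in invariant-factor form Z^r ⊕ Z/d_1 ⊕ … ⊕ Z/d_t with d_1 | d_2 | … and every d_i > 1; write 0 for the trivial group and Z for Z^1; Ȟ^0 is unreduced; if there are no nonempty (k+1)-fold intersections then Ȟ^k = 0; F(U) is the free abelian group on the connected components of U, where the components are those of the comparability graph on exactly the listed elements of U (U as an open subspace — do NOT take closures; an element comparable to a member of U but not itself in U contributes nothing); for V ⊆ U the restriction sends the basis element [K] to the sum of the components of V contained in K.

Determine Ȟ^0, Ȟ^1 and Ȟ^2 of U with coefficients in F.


nerve simplices:
  V12={e,f,g,h,i,k} V13={c,e,f,g,h,i,j} V23={d,e,f,g,h,i}
  V123={e,f,g,h,i}
components per intersection:
  V1: {c,e,f,g,h,i} {j} {k}
  V2: {d,e,f,g,h,i} {k}
  V3: {a,b,j} {c,d,e,f,g,h,i}
  V12: {e,i} {f,g,h} {k}
  V13: {c,e,f,g,h,i} {j}
  V23: {d,e,f,g,h,i}
  V123: {e,i} {f,g,h}
C dims 7,6,2; δ0: rk 4, SNF 1^4; δ1: rk 2, SNF 1^2
degree 0: 7−4−0 = 3 → Ȟ^0 ≅ Z^3
degree 1: 6−2−4 = 0 → Ȟ^1 ≅ 0
degree 2: 2−0−2 = 0 → Ȟ^2 ≅ 0

Ȟ^0(U;F) ≅ Z^3,  Ȟ^1(U;F) ≅ 0,  Ȟ^2(U;F) ≅ 0


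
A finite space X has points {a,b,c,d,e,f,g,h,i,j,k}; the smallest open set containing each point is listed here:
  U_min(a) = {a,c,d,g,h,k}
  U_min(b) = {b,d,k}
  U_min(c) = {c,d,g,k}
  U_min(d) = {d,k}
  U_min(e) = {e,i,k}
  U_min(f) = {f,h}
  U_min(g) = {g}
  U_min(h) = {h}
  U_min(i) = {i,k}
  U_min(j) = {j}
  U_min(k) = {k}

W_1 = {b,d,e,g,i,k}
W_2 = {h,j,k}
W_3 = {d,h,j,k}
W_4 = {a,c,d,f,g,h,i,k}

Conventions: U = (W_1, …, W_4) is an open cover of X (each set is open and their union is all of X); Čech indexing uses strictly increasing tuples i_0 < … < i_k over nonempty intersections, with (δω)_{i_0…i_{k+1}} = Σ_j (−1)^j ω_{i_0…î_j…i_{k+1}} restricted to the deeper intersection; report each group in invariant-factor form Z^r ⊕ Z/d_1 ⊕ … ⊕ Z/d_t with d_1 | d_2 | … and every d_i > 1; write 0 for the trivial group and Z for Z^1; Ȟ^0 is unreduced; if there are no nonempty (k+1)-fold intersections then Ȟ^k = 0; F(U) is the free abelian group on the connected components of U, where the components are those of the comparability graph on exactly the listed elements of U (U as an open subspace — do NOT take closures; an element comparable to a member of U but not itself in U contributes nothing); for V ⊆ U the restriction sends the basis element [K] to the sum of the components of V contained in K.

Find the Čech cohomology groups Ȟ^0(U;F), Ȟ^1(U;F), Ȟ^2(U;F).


Ȟ^0(U;F) ≅ Z^2; Ȟ^1(U;F) ≅ 0; Ȟ^2(U;F) ≅ 0

nonempty intersections:
  W12={k} W13={d,k} W14={d,g,i,k} W23={h,j,k} W24={h,k} W34={d,h,k}
  W123={k} W124={k} W134={d,k} W234={h,k}
  W1234={k}
components per intersection:
  W1: {b,d,e,i,k} {g}
  W2: {h} {j} {k}
  W3: {d,k} {h} {j}
  W4: {a,c,d,f,g,h,i,k}
  W12: {k}
  W13: {d,k}
  W14: {d,i,k} {g}
  W23: {h} {j} {k}
  W24: {h} {k}
  W34: {d,k} {h}
  W123: {k}
  W124: {k}
  W134: {d,k}
  W234: {h} {k}
  W1234: {k}
C dims 9,11,5,1; δ0: rk 7, SNF 1^7; δ1: rk 4, SNF 1^4; δ2: rk 1, SNF 1^1
Ȟ^0: (9−7)−0=2 ⇒ Z^2
Ȟ^1: (11−4)−7=0 ⇒ 0
Ȟ^2: (5−1)−4=0 ⇒ 0


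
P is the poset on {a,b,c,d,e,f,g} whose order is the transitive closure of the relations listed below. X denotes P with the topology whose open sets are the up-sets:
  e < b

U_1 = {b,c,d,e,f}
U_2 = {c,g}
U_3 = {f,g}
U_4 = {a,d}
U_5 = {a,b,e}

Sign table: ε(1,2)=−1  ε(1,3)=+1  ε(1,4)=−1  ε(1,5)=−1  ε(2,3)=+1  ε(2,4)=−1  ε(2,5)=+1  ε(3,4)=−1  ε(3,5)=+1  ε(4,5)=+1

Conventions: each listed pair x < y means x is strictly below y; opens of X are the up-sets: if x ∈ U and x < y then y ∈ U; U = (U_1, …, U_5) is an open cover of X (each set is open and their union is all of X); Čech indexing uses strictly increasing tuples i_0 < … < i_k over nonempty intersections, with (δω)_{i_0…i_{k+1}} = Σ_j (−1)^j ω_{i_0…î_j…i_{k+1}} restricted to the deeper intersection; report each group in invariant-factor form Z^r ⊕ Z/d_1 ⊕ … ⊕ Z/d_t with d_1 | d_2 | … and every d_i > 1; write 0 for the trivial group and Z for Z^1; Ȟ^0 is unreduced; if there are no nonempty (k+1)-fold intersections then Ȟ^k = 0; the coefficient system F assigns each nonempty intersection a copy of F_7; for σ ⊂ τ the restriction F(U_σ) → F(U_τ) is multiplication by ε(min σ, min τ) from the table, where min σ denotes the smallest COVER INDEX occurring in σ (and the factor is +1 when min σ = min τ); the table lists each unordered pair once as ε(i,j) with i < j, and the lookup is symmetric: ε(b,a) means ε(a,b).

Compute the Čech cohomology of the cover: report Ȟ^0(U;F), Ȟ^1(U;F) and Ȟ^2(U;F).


intersection data:
  U12={c} U13={f} U14={d} U15={b,e} U23={g} U45={a}
C dims 5,6; δ0: rk_F7 5
Ȟ^0 = (5 − 5) − 0 = 0, so Ȟ^0 ≅ 0
Ȟ^1 = (6 − 0) − 5 = 1, so Ȟ^1 ≅ Z/7
Ȟ^2 = (0 − 0) − 0 = 0, so Ȟ^2 ≅ 0

Ȟ^0 = 0,  Ȟ^1 = Z/7,  Ȟ^2 = 0


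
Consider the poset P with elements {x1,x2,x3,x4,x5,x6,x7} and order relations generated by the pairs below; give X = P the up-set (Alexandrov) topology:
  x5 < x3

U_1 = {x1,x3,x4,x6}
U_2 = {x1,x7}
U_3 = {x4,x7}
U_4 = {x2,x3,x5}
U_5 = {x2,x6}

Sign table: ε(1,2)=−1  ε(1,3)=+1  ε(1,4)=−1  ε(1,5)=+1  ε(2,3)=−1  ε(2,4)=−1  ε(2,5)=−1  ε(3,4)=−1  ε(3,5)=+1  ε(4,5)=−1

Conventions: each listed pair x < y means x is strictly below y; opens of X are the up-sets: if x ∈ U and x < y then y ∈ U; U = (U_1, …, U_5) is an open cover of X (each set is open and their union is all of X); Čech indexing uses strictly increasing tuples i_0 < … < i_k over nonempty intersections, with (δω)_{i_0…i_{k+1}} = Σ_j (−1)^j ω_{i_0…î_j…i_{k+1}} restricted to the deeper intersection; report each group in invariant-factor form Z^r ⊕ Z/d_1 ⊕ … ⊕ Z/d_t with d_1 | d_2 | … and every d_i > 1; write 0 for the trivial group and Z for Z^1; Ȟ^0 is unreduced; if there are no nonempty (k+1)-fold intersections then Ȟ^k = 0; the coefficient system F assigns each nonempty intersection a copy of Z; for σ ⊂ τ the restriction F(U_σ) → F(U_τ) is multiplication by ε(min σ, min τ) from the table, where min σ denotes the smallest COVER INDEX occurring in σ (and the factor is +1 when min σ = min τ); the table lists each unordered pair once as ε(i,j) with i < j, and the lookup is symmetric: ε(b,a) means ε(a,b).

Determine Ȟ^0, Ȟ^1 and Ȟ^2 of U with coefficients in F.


nerve of the cover:
  U12={x1} U13={x4} U14={x3} U15={x6} U23={x7} U45={x2}
C dims 5,6; δ0: rk 4, SNF 1^4
Ȟ^0 = (5 − 4) − 0 = 1, so Ȟ^0 ≅ Z
Ȟ^1 = (6 − 0) − 4 = 2, so Ȟ^1 ≅ Z^2
Ȟ^2 = (0 − 0) − 0 = 0, so Ȟ^2 ≅ 0

Ȟ^0 = Z; Ȟ^1 = Z^2; Ȟ^2 = 0
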